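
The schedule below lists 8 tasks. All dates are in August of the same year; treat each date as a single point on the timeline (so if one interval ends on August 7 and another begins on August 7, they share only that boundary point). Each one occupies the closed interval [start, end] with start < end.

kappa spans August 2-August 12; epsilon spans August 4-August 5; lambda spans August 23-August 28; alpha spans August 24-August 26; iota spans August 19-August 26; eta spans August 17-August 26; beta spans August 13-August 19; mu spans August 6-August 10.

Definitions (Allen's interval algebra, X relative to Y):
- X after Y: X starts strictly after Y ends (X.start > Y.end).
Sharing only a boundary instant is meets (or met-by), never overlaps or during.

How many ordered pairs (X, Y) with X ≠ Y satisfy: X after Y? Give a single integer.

Checking all 56 ordered pairs for relation 'after'; matching pairs in alphabetical order:
(alpha, beta): alpha after beta ✓
(alpha, epsilon): alpha after epsilon ✓
(alpha, kappa): alpha after kappa ✓
(alpha, mu): alpha after mu ✓
(beta, epsilon): beta after epsilon ✓
(beta, kappa): beta after kappa ✓
(beta, mu): beta after mu ✓
(eta, epsilon): eta after epsilon ✓
(eta, kappa): eta after kappa ✓
(eta, mu): eta after mu ✓
(iota, epsilon): iota after epsilon ✓
(iota, kappa): iota after kappa ✓
(iota, mu): iota after mu ✓
(lambda, beta): lambda after beta ✓
(lambda, epsilon): lambda after epsilon ✓
(lambda, kappa): lambda after kappa ✓
(lambda, mu): lambda after mu ✓
(mu, epsilon): mu after epsilon ✓
Count: 18.

18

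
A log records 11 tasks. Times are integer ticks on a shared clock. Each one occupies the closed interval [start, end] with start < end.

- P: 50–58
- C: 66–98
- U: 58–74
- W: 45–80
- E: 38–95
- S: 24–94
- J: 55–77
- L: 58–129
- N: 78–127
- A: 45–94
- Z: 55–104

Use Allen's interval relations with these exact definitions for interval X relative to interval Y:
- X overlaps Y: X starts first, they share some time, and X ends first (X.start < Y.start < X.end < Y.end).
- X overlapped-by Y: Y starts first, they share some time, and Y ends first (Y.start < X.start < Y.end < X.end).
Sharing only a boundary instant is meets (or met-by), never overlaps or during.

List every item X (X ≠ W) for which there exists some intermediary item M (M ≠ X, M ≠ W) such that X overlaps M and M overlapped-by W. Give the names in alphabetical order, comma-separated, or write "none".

A, C, E, J, P, S, U, Z

Target W = [45, 80].
Intermediaries M with M overlapped-by W: C, L, N, Z.
Via C — items with X overlaps C: A, E, J, S, U.
Via L — items with X overlaps L: A, E, J, S, Z.
Via N — items with X overlaps N: A, C, E, S, Z.
Via Z — items with X overlaps Z: A, E, P, S.
Union: A, C, E, J, P, S, U, Z.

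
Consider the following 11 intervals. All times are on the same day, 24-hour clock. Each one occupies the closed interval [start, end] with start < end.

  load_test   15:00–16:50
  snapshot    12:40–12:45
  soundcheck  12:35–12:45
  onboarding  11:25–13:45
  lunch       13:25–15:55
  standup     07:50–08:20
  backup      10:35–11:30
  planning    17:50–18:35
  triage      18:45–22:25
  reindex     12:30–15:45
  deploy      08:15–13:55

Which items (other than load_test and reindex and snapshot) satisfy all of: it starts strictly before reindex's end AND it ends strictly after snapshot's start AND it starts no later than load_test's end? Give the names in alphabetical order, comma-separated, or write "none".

deploy, lunch, onboarding, soundcheck

Conditions: its start is strictly before reindex's end (X.start < 15:45) AND its end is strictly after snapshot's start (X.end > 12:40) AND its start is no later than load_test's end (X.start <= 16:50).
backup: start 10:35 < 15:45? ✓; end 11:30 > 12:40? ✗; start 10:35 <= 16:50? ✓ → no.
deploy: start 08:15 < 15:45? ✓; end 13:55 > 12:40? ✓; start 08:15 <= 16:50? ✓ → yes.
lunch: start 13:25 < 15:45? ✓; end 15:55 > 12:40? ✓; start 13:25 <= 16:50? ✓ → yes.
onboarding: start 11:25 < 15:45? ✓; end 13:45 > 12:40? ✓; start 11:25 <= 16:50? ✓ → yes.
planning: start 17:50 < 15:45? ✗; end 18:35 > 12:40? ✓; start 17:50 <= 16:50? ✗ → no.
soundcheck: start 12:35 < 15:45? ✓; end 12:45 > 12:40? ✓; start 12:35 <= 16:50? ✓ → yes.
standup: start 07:50 < 15:45? ✓; end 08:20 > 12:40? ✗; start 07:50 <= 16:50? ✓ → no.
triage: start 18:45 < 15:45? ✗; end 22:25 > 12:40? ✓; start 18:45 <= 16:50? ✗ → no.
Result: deploy, lunch, onboarding, soundcheck.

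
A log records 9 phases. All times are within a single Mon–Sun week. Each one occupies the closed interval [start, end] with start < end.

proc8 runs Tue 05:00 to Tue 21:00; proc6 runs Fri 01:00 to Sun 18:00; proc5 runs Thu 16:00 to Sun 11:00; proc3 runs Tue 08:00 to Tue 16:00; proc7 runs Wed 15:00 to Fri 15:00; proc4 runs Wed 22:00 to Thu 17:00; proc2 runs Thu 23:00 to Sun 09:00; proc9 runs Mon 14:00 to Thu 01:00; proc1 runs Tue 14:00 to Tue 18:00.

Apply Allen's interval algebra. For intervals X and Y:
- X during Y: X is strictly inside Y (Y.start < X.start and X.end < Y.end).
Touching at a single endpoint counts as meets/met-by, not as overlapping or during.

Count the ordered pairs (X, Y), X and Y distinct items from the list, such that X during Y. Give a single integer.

Checking all 72 ordered pairs for relation 'during'; matching pairs in alphabetical order:
(proc1, proc8): proc1 during proc8 ✓
(proc1, proc9): proc1 during proc9 ✓
(proc2, proc5): proc2 during proc5 ✓
(proc3, proc8): proc3 during proc8 ✓
(proc3, proc9): proc3 during proc9 ✓
(proc4, proc7): proc4 during proc7 ✓
(proc8, proc9): proc8 during proc9 ✓
Count: 7.

7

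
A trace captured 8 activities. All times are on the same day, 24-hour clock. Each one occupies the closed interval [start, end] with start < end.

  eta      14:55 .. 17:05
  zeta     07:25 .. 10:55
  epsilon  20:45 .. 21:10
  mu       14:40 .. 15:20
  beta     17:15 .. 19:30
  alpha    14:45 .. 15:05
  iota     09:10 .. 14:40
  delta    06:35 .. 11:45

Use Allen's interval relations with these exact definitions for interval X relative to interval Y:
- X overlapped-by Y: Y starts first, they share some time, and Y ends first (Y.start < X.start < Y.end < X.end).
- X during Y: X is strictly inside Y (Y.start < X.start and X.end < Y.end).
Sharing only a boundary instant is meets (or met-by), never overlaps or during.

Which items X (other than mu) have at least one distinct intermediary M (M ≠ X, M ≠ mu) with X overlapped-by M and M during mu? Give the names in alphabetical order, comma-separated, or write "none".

Target mu = [14:40, 15:20].
Intermediaries M with M during mu: alpha.
Via alpha — items with X overlapped-by alpha: eta.
Union: eta.

eta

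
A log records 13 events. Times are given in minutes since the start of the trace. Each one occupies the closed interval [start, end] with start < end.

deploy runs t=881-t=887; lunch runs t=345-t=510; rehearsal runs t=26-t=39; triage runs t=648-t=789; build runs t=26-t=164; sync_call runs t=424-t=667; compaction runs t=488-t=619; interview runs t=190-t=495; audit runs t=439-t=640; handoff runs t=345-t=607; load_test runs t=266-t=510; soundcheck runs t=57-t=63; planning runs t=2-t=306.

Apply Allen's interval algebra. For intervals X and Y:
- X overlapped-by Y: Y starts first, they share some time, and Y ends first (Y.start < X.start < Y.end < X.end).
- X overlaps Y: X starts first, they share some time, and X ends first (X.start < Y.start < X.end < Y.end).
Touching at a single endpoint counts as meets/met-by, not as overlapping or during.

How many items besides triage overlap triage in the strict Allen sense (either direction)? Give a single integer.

Target triage = [t=648, t=789].
audit [t=439, t=640] → before → no.
build [t=26, t=164] → before → no.
compaction [t=488, t=619] → before → no.
deploy [t=881, t=887] → after → no.
handoff [t=345, t=607] → before → no.
interview [t=190, t=495] → before → no.
load_test [t=266, t=510] → before → no.
lunch [t=345, t=510] → before → no.
planning [t=2, t=306] → before → no.
rehearsal [t=26, t=39] → before → no.
soundcheck [t=57, t=63] → before → no.
sync_call [t=424, t=667] → overlaps → counts.
Total: 1.

1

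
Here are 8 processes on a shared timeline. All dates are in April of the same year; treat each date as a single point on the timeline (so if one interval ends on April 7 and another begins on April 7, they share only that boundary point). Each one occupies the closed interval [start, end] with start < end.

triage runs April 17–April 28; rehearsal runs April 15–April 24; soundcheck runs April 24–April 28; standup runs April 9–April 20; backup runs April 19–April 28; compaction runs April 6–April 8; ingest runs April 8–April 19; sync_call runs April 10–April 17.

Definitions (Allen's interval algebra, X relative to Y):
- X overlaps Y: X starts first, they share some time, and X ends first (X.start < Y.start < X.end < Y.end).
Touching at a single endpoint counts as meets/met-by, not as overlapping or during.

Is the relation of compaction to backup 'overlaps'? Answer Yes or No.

compaction = [April 6, April 8], backup = [April 19, April 28].
Actual relation of compaction to backup: before.
Asked whether 'overlaps' holds → No.

No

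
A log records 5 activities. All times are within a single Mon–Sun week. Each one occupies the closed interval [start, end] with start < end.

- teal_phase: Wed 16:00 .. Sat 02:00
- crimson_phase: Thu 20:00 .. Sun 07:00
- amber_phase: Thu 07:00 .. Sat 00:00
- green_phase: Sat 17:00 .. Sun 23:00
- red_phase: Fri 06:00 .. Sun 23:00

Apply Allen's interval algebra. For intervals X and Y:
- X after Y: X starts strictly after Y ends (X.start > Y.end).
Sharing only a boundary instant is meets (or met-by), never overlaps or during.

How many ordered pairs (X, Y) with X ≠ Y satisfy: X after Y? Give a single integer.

2

Checking all 20 ordered pairs for relation 'after'; matching pairs in alphabetical order:
(green_phase, amber_phase): green_phase after amber_phase ✓
(green_phase, teal_phase): green_phase after teal_phase ✓
Count: 2.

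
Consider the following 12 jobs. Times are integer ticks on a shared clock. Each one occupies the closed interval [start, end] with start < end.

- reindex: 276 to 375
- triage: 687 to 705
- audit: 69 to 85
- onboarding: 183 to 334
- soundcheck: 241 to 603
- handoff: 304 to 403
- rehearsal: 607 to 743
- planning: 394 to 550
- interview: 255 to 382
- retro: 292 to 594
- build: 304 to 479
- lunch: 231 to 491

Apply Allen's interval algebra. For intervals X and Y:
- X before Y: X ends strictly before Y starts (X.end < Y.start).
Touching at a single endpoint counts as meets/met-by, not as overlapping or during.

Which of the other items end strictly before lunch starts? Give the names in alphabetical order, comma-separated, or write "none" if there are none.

audit

Target lunch = [231, 491].
audit [69, 85] → before → yes.
build [304, 479] → during → no.
handoff [304, 403] → during → no.
interview [255, 382] → during → no.
onboarding [183, 334] → overlaps → no.
planning [394, 550] → overlapped-by → no.
rehearsal [607, 743] → after → no.
reindex [276, 375] → during → no.
retro [292, 594] → overlapped-by → no.
soundcheck [241, 603] → overlapped-by → no.
triage [687, 705] → after → no.
Result: audit.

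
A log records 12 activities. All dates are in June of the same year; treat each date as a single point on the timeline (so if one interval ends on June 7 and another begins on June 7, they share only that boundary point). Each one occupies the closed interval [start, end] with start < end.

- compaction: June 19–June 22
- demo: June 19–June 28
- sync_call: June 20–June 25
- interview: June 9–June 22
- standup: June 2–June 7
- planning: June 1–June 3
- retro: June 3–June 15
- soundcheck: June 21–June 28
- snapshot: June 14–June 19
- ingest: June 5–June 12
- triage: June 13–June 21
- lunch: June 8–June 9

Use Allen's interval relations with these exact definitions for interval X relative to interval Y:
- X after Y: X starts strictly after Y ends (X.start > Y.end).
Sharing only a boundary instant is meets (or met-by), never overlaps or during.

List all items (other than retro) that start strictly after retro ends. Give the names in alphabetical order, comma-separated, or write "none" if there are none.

compaction, demo, soundcheck, sync_call

Target retro = [June 3, June 15].
compaction [June 19, June 22] → after → yes.
demo [June 19, June 28] → after → yes.
ingest [June 5, June 12] → during → no.
interview [June 9, June 22] → overlapped-by → no.
lunch [June 8, June 9] → during → no.
planning [June 1, June 3] → meets → no.
snapshot [June 14, June 19] → overlapped-by → no.
soundcheck [June 21, June 28] → after → yes.
standup [June 2, June 7] → overlaps → no.
sync_call [June 20, June 25] → after → yes.
triage [June 13, June 21] → overlapped-by → no.
Result: compaction, demo, soundcheck, sync_call.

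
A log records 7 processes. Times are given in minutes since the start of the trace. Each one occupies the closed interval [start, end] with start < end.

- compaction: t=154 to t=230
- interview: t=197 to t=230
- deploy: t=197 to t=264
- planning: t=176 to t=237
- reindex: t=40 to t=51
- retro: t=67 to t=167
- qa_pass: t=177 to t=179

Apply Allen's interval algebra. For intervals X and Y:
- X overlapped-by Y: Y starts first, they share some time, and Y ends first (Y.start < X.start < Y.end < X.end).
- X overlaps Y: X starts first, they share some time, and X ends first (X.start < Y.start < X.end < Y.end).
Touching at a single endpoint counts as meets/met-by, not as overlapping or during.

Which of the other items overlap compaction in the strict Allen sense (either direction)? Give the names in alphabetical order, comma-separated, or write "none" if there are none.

Target compaction = [t=154, t=230].
deploy [t=197, t=264] → overlapped-by → yes.
interview [t=197, t=230] → finishes → no.
planning [t=176, t=237] → overlapped-by → yes.
qa_pass [t=177, t=179] → during → no.
reindex [t=40, t=51] → before → no.
retro [t=67, t=167] → overlaps → yes.
Result: deploy, planning, retro.

deploy, planning, retro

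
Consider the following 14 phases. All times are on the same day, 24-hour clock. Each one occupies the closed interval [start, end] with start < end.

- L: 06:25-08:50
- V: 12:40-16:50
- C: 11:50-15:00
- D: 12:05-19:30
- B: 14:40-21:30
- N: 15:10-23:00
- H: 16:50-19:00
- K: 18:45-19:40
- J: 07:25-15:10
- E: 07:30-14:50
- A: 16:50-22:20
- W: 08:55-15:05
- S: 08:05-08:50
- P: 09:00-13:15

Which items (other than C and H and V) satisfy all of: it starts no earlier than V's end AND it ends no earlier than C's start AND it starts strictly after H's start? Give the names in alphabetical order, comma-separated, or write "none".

Conditions: its start is no earlier than V's end (X.start >= 16:50) AND its end is no earlier than C's start (X.end >= 11:50) AND its start is strictly after H's start (X.start > 16:50).
A: start 16:50 >= 16:50? ✓; end 22:20 >= 11:50? ✓; start 16:50 > 16:50? ✗ → no.
B: start 14:40 >= 16:50? ✗; end 21:30 >= 11:50? ✓; start 14:40 > 16:50? ✗ → no.
D: start 12:05 >= 16:50? ✗; end 19:30 >= 11:50? ✓; start 12:05 > 16:50? ✗ → no.
E: start 07:30 >= 16:50? ✗; end 14:50 >= 11:50? ✓; start 07:30 > 16:50? ✗ → no.
J: start 07:25 >= 16:50? ✗; end 15:10 >= 11:50? ✓; start 07:25 > 16:50? ✗ → no.
K: start 18:45 >= 16:50? ✓; end 19:40 >= 11:50? ✓; start 18:45 > 16:50? ✓ → yes.
L: start 06:25 >= 16:50? ✗; end 08:50 >= 11:50? ✗; start 06:25 > 16:50? ✗ → no.
N: start 15:10 >= 16:50? ✗; end 23:00 >= 11:50? ✓; start 15:10 > 16:50? ✗ → no.
P: start 09:00 >= 16:50? ✗; end 13:15 >= 11:50? ✓; start 09:00 > 16:50? ✗ → no.
S: start 08:05 >= 16:50? ✗; end 08:50 >= 11:50? ✗; start 08:05 > 16:50? ✗ → no.
W: start 08:55 >= 16:50? ✗; end 15:05 >= 11:50? ✓; start 08:55 > 16:50? ✗ → no.
Result: K.

K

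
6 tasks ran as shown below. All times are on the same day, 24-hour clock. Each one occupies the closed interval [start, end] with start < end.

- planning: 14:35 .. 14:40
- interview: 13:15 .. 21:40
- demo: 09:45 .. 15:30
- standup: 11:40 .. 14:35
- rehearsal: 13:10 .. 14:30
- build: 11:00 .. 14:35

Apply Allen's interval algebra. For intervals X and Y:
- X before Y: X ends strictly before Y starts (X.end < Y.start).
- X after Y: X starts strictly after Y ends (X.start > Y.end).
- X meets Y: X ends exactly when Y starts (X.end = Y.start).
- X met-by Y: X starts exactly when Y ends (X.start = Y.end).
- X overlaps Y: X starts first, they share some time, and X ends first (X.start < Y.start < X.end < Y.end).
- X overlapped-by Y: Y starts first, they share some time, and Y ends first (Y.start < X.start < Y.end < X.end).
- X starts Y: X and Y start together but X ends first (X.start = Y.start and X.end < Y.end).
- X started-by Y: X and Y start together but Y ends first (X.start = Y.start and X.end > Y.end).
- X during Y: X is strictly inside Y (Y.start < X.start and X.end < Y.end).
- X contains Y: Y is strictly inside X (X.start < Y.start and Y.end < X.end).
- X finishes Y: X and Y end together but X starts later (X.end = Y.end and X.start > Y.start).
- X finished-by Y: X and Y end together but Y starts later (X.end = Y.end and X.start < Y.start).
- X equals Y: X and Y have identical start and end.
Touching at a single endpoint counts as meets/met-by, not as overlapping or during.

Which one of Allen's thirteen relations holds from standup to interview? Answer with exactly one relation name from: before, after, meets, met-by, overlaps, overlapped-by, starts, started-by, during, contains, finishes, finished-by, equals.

overlaps

standup = [11:40, 14:35]; interview = [13:15, 21:40].
Compare endpoints: standup.start < interview.start, standup.start < interview.end, standup.end > interview.start, standup.end < interview.end.
That pattern is 'overlaps'.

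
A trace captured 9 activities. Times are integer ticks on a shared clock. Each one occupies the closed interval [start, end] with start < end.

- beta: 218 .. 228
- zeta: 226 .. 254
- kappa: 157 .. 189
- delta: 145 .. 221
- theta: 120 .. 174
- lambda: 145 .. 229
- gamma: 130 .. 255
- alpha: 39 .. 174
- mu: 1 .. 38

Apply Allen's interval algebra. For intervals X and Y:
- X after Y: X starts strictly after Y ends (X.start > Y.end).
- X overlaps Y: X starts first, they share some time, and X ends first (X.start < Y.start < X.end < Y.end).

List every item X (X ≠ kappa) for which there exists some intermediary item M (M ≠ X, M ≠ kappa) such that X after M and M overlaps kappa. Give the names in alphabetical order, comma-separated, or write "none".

Target kappa = [157, 189].
Intermediaries M with M overlaps kappa: alpha, theta.
Via alpha — items with X after alpha: beta, zeta.
Via theta — items with X after theta: beta, zeta.
Union: beta, zeta.

beta, zeta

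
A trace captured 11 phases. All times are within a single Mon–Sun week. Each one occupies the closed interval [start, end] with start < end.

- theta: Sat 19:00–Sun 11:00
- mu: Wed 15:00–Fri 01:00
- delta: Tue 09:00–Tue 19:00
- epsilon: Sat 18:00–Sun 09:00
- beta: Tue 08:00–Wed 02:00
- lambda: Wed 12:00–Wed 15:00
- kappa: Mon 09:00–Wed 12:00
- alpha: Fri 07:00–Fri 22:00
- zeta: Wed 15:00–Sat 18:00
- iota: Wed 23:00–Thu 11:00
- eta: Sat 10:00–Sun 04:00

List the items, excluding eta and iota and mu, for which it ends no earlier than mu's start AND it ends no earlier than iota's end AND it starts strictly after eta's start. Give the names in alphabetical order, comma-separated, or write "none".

Conditions: its end is no earlier than mu's start (X.end >= Wed 15:00) AND its end is no earlier than iota's end (X.end >= Thu 11:00) AND its start is strictly after eta's start (X.start > Sat 10:00).
alpha: end Fri 22:00 >= Wed 15:00? ✓; end Fri 22:00 >= Thu 11:00? ✓; start Fri 07:00 > Sat 10:00? ✗ → no.
beta: end Wed 02:00 >= Wed 15:00? ✗; end Wed 02:00 >= Thu 11:00? ✗; start Tue 08:00 > Sat 10:00? ✗ → no.
delta: end Tue 19:00 >= Wed 15:00? ✗; end Tue 19:00 >= Thu 11:00? ✗; start Tue 09:00 > Sat 10:00? ✗ → no.
epsilon: end Sun 09:00 >= Wed 15:00? ✓; end Sun 09:00 >= Thu 11:00? ✓; start Sat 18:00 > Sat 10:00? ✓ → yes.
kappa: end Wed 12:00 >= Wed 15:00? ✗; end Wed 12:00 >= Thu 11:00? ✗; start Mon 09:00 > Sat 10:00? ✗ → no.
lambda: end Wed 15:00 >= Wed 15:00? ✓; end Wed 15:00 >= Thu 11:00? ✗; start Wed 12:00 > Sat 10:00? ✗ → no.
theta: end Sun 11:00 >= Wed 15:00? ✓; end Sun 11:00 >= Thu 11:00? ✓; start Sat 19:00 > Sat 10:00? ✓ → yes.
zeta: end Sat 18:00 >= Wed 15:00? ✓; end Sat 18:00 >= Thu 11:00? ✓; start Wed 15:00 > Sat 10:00? ✗ → no.
Result: epsilon, theta.

epsilon, theta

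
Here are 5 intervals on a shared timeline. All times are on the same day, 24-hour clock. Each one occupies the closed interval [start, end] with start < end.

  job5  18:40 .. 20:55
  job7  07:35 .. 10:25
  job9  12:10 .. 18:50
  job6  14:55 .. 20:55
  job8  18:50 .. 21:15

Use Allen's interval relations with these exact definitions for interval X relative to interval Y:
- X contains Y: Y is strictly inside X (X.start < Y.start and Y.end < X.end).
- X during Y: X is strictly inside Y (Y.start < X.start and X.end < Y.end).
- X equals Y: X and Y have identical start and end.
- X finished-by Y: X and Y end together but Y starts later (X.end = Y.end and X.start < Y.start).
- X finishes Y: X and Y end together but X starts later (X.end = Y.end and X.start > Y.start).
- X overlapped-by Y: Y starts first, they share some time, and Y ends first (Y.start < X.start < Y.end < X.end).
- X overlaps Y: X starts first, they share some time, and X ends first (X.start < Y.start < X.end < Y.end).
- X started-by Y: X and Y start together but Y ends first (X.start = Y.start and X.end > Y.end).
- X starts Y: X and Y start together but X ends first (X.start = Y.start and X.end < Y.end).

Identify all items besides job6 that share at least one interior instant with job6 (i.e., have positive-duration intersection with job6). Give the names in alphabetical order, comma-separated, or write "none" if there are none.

Target job6 = [14:55, 20:55].
job5 [18:40, 20:55] → finishes → yes.
job7 [07:35, 10:25] → before → no.
job8 [18:50, 21:15] → overlapped-by → yes.
job9 [12:10, 18:50] → overlaps → yes.
Result: job5, job8, job9.

job5, job8, job9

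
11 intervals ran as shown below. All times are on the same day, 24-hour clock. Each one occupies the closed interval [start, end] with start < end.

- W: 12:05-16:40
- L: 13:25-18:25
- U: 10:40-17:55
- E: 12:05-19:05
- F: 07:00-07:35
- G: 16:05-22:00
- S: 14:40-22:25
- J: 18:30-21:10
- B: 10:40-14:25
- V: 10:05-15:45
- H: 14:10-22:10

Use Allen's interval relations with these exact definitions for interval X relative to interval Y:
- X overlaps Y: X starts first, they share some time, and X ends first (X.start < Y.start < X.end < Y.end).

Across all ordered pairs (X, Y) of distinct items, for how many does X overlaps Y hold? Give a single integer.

Checking all 110 ordered pairs for relation 'overlaps'; matching pairs in alphabetical order:
(B, E): B overlaps E ✓
(B, H): B overlaps H ✓
(B, L): B overlaps L ✓
(B, W): B overlaps W ✓
(E, G): E overlaps G ✓
(E, H): E overlaps H ✓
(E, J): E overlaps J ✓
(E, S): E overlaps S ✓
(H, S): H overlaps S ✓
(L, G): L overlaps G ✓
(L, H): L overlaps H ✓
(L, S): L overlaps S ✓
(U, E): U overlaps E ✓
(U, G): U overlaps G ✓
(U, H): U overlaps H ✓
(U, L): U overlaps L ✓
(U, S): U overlaps S ✓
(V, E): V overlaps E ✓
(V, H): V overlaps H ✓
(V, L): V overlaps L ✓
(V, S): V overlaps S ✓
(V, U): V overlaps U ✓
(V, W): V overlaps W ✓
(W, G): W overlaps G ✓
... plus 3 further pairs not listed.
Count: 27.

27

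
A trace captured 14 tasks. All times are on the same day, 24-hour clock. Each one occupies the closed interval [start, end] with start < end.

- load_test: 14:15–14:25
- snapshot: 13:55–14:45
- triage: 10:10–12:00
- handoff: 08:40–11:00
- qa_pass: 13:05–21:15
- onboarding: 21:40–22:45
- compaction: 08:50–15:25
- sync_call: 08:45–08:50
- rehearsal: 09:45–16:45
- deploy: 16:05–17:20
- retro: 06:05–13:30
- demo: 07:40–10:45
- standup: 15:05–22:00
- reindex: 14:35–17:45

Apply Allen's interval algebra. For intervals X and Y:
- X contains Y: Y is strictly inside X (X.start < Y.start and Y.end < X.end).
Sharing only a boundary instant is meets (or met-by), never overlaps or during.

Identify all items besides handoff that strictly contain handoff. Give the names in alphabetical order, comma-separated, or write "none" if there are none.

retro

Target handoff = [08:40, 11:00].
compaction [08:50, 15:25] → overlapped-by → no.
demo [07:40, 10:45] → overlaps → no.
deploy [16:05, 17:20] → after → no.
load_test [14:15, 14:25] → after → no.
onboarding [21:40, 22:45] → after → no.
qa_pass [13:05, 21:15] → after → no.
rehearsal [09:45, 16:45] → overlapped-by → no.
reindex [14:35, 17:45] → after → no.
retro [06:05, 13:30] → contains → yes.
snapshot [13:55, 14:45] → after → no.
standup [15:05, 22:00] → after → no.
sync_call [08:45, 08:50] → during → no.
triage [10:10, 12:00] → overlapped-by → no.
Result: retro.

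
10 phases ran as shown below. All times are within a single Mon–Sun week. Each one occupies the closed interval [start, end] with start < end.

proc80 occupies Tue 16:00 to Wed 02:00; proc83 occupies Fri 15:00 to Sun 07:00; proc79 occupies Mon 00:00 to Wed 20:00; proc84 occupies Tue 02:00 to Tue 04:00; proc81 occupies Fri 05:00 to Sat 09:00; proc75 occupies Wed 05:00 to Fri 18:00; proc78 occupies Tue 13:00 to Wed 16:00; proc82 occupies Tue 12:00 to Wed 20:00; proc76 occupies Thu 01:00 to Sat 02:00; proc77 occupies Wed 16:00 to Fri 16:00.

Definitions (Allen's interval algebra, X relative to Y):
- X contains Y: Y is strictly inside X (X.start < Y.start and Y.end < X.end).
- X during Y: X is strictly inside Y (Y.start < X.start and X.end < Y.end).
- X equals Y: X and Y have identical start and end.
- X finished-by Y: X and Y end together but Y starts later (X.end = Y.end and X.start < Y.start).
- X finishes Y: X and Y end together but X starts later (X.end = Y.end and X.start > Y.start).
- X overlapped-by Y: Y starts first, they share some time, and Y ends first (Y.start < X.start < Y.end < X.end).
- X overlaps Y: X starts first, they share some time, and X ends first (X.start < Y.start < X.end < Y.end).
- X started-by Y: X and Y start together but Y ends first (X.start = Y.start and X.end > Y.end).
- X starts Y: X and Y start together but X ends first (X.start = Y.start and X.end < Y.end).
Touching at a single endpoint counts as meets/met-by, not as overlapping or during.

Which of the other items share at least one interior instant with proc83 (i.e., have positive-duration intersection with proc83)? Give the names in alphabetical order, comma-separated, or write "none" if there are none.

proc75, proc76, proc77, proc81

Target proc83 = [Fri 15:00, Sun 07:00].
proc75 [Wed 05:00, Fri 18:00] → overlaps → yes.
proc76 [Thu 01:00, Sat 02:00] → overlaps → yes.
proc77 [Wed 16:00, Fri 16:00] → overlaps → yes.
proc78 [Tue 13:00, Wed 16:00] → before → no.
proc79 [Mon 00:00, Wed 20:00] → before → no.
proc80 [Tue 16:00, Wed 02:00] → before → no.
proc81 [Fri 05:00, Sat 09:00] → overlaps → yes.
proc82 [Tue 12:00, Wed 20:00] → before → no.
proc84 [Tue 02:00, Tue 04:00] → before → no.
Result: proc75, proc76, proc77, proc81.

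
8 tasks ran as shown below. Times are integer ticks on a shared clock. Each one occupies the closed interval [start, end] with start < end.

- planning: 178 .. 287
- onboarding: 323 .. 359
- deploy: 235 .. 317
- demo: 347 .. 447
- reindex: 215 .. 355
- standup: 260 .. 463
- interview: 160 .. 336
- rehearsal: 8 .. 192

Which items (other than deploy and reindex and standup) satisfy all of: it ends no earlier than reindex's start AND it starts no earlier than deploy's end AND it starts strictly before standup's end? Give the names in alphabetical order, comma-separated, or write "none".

Conditions: its end is no earlier than reindex's start (X.end >= 215) AND its start is no earlier than deploy's end (X.start >= 317) AND its start is strictly before standup's end (X.start < 463).
demo: end 447 >= 215? ✓; start 347 >= 317? ✓; start 347 < 463? ✓ → yes.
interview: end 336 >= 215? ✓; start 160 >= 317? ✗; start 160 < 463? ✓ → no.
onboarding: end 359 >= 215? ✓; start 323 >= 317? ✓; start 323 < 463? ✓ → yes.
planning: end 287 >= 215? ✓; start 178 >= 317? ✗; start 178 < 463? ✓ → no.
rehearsal: end 192 >= 215? ✗; start 8 >= 317? ✗; start 8 < 463? ✓ → no.
Result: demo, onboarding.

demo, onboarding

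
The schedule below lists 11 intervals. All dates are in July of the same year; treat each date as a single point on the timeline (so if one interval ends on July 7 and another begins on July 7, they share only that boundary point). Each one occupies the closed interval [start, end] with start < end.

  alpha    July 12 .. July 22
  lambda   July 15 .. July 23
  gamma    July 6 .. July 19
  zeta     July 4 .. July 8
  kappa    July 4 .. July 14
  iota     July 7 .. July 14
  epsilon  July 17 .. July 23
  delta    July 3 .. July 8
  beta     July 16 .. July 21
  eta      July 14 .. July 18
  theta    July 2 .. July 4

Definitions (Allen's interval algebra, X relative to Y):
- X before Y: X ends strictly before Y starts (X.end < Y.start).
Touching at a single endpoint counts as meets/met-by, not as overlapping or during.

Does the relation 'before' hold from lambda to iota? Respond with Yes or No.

No

lambda = [July 15, July 23], iota = [July 7, July 14].
Actual relation of lambda to iota: after.
Asked whether 'before' holds → No.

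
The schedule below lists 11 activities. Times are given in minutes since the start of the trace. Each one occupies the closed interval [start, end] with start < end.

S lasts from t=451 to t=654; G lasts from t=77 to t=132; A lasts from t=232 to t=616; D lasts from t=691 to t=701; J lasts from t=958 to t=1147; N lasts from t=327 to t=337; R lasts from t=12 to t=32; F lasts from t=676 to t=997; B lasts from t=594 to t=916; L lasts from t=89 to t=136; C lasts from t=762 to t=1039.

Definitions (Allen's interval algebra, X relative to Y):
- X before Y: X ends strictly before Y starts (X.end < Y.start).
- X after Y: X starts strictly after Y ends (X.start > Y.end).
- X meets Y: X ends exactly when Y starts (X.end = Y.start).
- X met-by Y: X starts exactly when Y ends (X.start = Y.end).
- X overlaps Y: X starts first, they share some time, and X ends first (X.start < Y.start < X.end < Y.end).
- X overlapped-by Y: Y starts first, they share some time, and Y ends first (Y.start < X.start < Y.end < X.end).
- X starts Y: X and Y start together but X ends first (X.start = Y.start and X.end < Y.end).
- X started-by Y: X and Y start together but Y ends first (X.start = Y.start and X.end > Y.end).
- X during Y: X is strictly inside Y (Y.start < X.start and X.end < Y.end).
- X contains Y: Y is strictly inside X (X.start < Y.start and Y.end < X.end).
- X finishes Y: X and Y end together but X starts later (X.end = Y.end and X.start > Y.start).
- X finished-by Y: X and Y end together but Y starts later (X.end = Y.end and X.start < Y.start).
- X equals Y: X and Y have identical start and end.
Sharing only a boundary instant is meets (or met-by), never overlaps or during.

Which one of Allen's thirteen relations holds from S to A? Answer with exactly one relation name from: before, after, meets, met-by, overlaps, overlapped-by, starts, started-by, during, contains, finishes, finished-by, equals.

S = [t=451, t=654]; A = [t=232, t=616].
Compare endpoints: S.start > A.start, S.start < A.end, S.end > A.start, S.end > A.end.
That pattern is 'overlapped-by'.

overlapped-by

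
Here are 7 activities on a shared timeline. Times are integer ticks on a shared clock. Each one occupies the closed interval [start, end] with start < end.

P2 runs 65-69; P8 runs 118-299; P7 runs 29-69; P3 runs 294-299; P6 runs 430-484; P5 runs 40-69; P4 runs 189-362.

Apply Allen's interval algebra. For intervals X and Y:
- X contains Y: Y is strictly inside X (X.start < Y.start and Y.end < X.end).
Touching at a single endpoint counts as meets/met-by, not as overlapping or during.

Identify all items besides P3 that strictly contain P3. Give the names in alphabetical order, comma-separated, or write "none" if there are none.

Target P3 = [294, 299].
P2 [65, 69] → before → no.
P4 [189, 362] → contains → yes.
P5 [40, 69] → before → no.
P6 [430, 484] → after → no.
P7 [29, 69] → before → no.
P8 [118, 299] → finished-by → no.
Result: P4.

P4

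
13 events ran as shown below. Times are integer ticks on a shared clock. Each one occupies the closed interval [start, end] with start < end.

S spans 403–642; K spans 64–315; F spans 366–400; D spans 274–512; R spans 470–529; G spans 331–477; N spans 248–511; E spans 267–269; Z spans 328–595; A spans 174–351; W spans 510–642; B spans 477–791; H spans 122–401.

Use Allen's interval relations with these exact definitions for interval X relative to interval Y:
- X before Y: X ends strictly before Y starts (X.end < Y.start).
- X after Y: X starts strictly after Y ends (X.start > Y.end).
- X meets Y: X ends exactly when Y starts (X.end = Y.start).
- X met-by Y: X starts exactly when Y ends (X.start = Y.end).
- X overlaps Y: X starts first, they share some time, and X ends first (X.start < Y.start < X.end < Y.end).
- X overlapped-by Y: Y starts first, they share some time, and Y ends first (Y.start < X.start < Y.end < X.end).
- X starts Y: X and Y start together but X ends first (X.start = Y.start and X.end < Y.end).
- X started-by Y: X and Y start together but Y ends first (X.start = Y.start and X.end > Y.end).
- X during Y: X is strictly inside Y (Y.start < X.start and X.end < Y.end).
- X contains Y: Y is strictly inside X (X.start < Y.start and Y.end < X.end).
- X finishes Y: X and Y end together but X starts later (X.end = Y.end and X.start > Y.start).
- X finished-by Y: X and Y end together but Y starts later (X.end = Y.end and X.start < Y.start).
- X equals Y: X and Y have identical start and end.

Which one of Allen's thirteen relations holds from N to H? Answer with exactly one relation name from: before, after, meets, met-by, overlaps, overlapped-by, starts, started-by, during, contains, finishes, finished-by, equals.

overlapped-by

N = [248, 511]; H = [122, 401].
Compare endpoints: N.start > H.start, N.start < H.end, N.end > H.start, N.end > H.end.
That pattern is 'overlapped-by'.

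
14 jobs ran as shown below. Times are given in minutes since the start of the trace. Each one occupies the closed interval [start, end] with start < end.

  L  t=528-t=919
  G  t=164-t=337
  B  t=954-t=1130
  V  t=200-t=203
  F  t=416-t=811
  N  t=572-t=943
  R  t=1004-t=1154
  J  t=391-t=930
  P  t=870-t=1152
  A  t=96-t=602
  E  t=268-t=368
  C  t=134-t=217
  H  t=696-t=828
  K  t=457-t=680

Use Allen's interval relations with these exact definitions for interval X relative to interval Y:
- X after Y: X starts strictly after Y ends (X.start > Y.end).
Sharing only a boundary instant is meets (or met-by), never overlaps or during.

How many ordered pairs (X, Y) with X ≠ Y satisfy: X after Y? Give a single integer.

58

Checking all 182 ordered pairs for relation 'after'; matching pairs in alphabetical order:
(B, A): B after A ✓
(B, C): B after C ✓
(B, E): B after E ✓
(B, F): B after F ✓
(B, G): B after G ✓
(B, H): B after H ✓
(B, J): B after J ✓
(B, K): B after K ✓
(B, L): B after L ✓
(B, N): B after N ✓
(B, V): B after V ✓
(E, C): E after C ✓
(E, V): E after V ✓
(F, C): F after C ✓
(F, E): F after E ✓
(F, G): F after G ✓
(F, V): F after V ✓
(H, A): H after A ✓
(H, C): H after C ✓
(H, E): H after E ✓
(H, G): H after G ✓
(H, K): H after K ✓
(H, V): H after V ✓
(J, C): J after C ✓
... plus 34 further pairs not listed.
Count: 58.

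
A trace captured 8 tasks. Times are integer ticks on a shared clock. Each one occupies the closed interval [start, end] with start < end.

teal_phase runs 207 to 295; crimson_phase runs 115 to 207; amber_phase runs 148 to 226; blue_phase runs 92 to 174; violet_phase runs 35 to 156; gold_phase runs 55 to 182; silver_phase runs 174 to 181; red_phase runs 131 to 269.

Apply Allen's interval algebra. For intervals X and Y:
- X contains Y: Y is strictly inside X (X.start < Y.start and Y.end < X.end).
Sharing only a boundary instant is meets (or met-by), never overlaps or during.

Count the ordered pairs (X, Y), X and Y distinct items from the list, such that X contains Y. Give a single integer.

6

Checking all 56 ordered pairs for relation 'contains'; matching pairs in alphabetical order:
(amber_phase, silver_phase): amber_phase contains silver_phase ✓
(crimson_phase, silver_phase): crimson_phase contains silver_phase ✓
(gold_phase, blue_phase): gold_phase contains blue_phase ✓
(gold_phase, silver_phase): gold_phase contains silver_phase ✓
(red_phase, amber_phase): red_phase contains amber_phase ✓
(red_phase, silver_phase): red_phase contains silver_phase ✓
Count: 6.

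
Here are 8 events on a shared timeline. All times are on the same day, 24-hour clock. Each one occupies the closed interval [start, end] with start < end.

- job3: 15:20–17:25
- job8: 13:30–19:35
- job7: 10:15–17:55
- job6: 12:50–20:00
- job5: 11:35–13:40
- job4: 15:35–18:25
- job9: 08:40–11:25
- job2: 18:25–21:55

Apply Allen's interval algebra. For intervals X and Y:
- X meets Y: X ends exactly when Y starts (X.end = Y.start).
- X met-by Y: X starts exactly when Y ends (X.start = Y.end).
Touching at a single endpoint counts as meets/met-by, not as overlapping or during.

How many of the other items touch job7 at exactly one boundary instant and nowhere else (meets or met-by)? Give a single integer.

0

Target job7 = [10:15, 17:55].
job2 [18:25, 21:55] → after → no.
job3 [15:20, 17:25] → during → no.
job4 [15:35, 18:25] → overlapped-by → no.
job5 [11:35, 13:40] → during → no.
job6 [12:50, 20:00] → overlapped-by → no.
job8 [13:30, 19:35] → overlapped-by → no.
job9 [08:40, 11:25] → overlaps → no.
Total: 0.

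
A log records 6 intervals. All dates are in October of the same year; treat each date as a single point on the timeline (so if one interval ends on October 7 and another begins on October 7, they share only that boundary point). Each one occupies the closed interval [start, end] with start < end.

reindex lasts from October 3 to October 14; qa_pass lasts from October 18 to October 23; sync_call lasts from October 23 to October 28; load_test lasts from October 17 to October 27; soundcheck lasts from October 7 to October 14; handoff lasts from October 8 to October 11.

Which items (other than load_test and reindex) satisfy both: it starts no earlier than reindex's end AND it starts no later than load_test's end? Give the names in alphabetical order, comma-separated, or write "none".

qa_pass, sync_call

Conditions: its start is no earlier than reindex's end (X.start >= October 14) AND its start is no later than load_test's end (X.start <= October 27).
handoff: start October 8 >= October 14? ✗; start October 8 <= October 27? ✓ → no.
qa_pass: start October 18 >= October 14? ✓; start October 18 <= October 27? ✓ → yes.
soundcheck: start October 7 >= October 14? ✗; start October 7 <= October 27? ✓ → no.
sync_call: start October 23 >= October 14? ✓; start October 23 <= October 27? ✓ → yes.
Result: qa_pass, sync_call.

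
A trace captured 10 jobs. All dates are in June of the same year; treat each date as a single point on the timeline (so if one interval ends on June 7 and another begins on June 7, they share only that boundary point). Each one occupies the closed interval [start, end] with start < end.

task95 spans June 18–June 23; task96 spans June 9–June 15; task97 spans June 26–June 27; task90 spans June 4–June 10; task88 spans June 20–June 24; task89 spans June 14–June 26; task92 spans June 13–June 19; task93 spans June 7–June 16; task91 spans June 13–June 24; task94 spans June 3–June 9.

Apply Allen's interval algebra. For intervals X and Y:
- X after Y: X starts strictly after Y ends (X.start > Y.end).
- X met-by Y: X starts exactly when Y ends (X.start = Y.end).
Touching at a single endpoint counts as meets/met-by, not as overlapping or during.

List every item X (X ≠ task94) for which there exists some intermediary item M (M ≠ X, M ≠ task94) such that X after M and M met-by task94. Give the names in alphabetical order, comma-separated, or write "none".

Target task94 = [June 3, June 9].
Intermediaries M with M met-by task94: task96.
Via task96 — items with X after task96: task88, task95, task97.
Union: task88, task95, task97.

task88, task95, task97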